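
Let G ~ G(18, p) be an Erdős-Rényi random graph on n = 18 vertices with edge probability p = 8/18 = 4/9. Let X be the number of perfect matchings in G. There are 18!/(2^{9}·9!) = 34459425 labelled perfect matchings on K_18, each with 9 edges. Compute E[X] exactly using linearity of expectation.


K_18 has 18!/(2^{9}·9!) = 34459425 labelled perfect matchings.
For each such perfect matching H, let X_H = 1 if all 9 edges of H are present in G. Then P[X_H = 1] = p^{9} = (4/9)^{9} = 262144/387420489.
Summing the indicators: E[X] = Σ_H E[X_H] = 34459425 · p^{9} = 34459425 · 262144/387420489 = 111522611200/4782969.
Numerically: E[X] ≈ 2.332e+04.

E[X] = 34459425 · (4/9)^{9} = 111522611200/4782969 ≈ 2.332e+04.


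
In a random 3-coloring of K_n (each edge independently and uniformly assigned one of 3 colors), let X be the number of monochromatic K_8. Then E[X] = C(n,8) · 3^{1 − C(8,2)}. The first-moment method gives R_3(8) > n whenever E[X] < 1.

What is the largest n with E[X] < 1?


We need C(n, 8) · 3^{1 − 28} < 1, i.e. C(n, 8) < 3^{28 − 1} = 7625597484987.
Check values of n near the boundary:
  n = 150: C(150, 8) = 5257211409450; 5257211409450 < 7625597484987? YES
  n = 151: C(151, 8) = 5551321138650; 5551321138650 < 7625597484987? YES
  n = 152: C(152, 8) = 5859727868575; 5859727868575 < 7625597484987? YES
  n = 153: C(153, 8) = 6183023199255; 6183023199255 < 7625597484987? YES
  n = 154: C(154, 8) = 6521818990995; 6521818990995 < 7625597484987? YES
  n = 155: C(155, 8) = 6876747915675; 6876747915675 < 7625597484987? YES
  n = 156: C(156, 8) = 7248464019225; 7248464019225 < 7625597484987? YES
  n = 157: C(157, 8) = 7637643295425; 7637643295425 < 7625597484987? NO
  n = 158: C(158, 8) = 8044984271181; 8044984271181 < 7625597484987? NO
The largest n with C(n, 8) < 7625597484987 is n = 156 (where E[X] = 805384891025/847288609443 ≈ 0.95054). Hence R_3(8) > 156, i.e. R_3(8) ≥ 157.

Largest n = 156; hence R_3(8) > 156.


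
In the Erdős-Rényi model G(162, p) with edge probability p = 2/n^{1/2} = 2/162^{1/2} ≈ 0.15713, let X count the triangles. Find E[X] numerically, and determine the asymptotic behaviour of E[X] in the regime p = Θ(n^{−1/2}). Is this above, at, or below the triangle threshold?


Number of potential triangles: C(162, 3) = 695520.
Each occurs with probability p³ ≈ (0.15713)³ ≈ 3.8798726e-03.
By linearity: E[X] = C(162, 3)·p³ ≈ 695520 · 3.8798726e-03 ≈ 2698.52899.
Since α = 1/2 < 1, p = c/n^{1/2} ≫ 1/n is above the triangle threshold p ~ 1/n. Asymptotically E[X] ~ (c³/6)·n^{3(1−α)} = (2³/6)·n^{1.5} → ∞; triangles are abundant w.h.p.

E[X] ≈ 2698.52899; in regime p = Θ(1/n^{1/2}) E[X] diverges (above the triangle threshold p ~ 1/n).


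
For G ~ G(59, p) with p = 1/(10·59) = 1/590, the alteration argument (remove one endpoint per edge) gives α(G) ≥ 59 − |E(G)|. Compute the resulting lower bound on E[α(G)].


E[|E(G)|] = C(59, 2)·p = 1711 · (1/590) = 29/10.
E[α(G)] ≥ n − E[|E(G)|] = 59 − 29/10 = 561/10.
Numerically: ≈ 56.1000.
(This is only a lower bound; the true E[α(G)] may be larger.)

E[α(G)] ≥ 561/10 ≈ 56.1000.


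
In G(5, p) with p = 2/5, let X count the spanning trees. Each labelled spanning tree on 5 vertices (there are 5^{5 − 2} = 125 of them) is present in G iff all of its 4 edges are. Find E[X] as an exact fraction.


K_5 has 5^{5 − 2} = 125 labelled spanning trees.
For each such spanning tree H, let X_H = 1 if all 4 edges of H are present in G. Then P[X_H = 1] = p^{4} = (2/5)^{4} = 16/625.
Summing the indicators: E[X] = Σ_H E[X_H] = 125 · p^{4} = 125 · 16/625 = 16/5.
Numerically: E[X] ≈ 3.2.

E[X] = 125 · (2/5)^{4} = 16/5 ≈ 3.2.


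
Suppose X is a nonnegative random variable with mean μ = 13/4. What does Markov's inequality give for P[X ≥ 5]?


μ = E[X] = 13/4, a = 5.
Markov: P[X ≥ 5] ≤ μ/a = (13/4)/5 = 13/20.
Numerically: ≈ 0.6500.
(Since a = 5 > μ = 3.2500, the bound 13/20 is < 1 and informative.)

P[X ≥ 5] ≤ 13/20 ≈ 0.6500.


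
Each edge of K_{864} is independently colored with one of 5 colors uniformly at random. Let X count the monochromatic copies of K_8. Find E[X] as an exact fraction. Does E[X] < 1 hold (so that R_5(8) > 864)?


E[X] = C(864, 8) · 5^{1 − 28} = 7455455062926006708 · 5^{−27} = 7455455062926006708/7450580596923828125.
As a reduced fraction: E[X] = 7455455062926006708/7450580596923828125 ≈ 1.0006542.
Is E[X] < 1? NO.
Since E[X] ≥ 1, the first-moment bound is inconclusive at n = 864; it does NOT by itself certify R_5(8) > 864.

E[X] = 7455455062926006708/7450580596923828125 ≈ 1.0006542; E[X] ≥ 1; first-moment method inconclusive here.


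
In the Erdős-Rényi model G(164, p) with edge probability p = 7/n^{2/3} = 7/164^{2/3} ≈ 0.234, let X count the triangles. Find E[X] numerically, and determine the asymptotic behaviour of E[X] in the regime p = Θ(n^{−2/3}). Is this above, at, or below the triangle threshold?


Number of potential triangles: C(164, 3) = 721764.
Each occurs with probability p³ ≈ (0.234)³ ≈ 1.27528e-02.
By linearity: E[X] = C(164, 3)·p³ ≈ 721764 · 1.27528e-02 ≈ 9204.530.
Since α = 2/3 < 1, p = c/n^{2/3} ≫ 1/n is above the triangle threshold p ~ 1/n. Asymptotically E[X] ~ (c³/6)·n^{3(1−α)} = (7³/6)·n^{1} → ∞; triangles are abundant w.h.p.

E[X] ≈ 9204.530; in regime p = Θ(1/n^{2/3}) E[X] diverges (above the triangle threshold p ~ 1/n).


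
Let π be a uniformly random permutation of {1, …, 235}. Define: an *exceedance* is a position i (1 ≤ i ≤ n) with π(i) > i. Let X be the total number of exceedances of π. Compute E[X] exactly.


Write X = Σ_{i=1}^{235} X_i, where X_i = 1_{π(i) > i}.
For each fixed i, π(i) is uniform over {1, …, 235} (marginal of a uniform permutation), so P[π(i) > i] = (n − i)/n. Summing: Σ_{i=1}^{235} (n − i)/n = (0 + 1 + … + 234)/235 = 235(235 − 1)/(2·235) = (235 − 1)/2.
Hence E[X] = Σ_{i=1}^{235} (235 − i)/235 = 117 ≈ 117.0000.

E[X] = 117 = 117.0000.


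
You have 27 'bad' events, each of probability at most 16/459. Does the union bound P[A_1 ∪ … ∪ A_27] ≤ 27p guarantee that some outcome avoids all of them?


Union bound: P[∪_{i=1}^{27} A_i] ≤ Σ_i P[A_i] ≤ 27·p = 27·(16/459) = 16/17.
Numerically: 16/17 ≈ 0.94118.
Is 16/17 < 1? YES.
Since P[∪ A_i] ≤ 16/17 < 1, the complement has P[∩ A_i^c] ≥ 1 − 16/17 = 1/17 > 0, so some outcome avoids every A_i.

27·p = 16/17 ≈ 0.94118; existence CERTIFIED by the union bound.


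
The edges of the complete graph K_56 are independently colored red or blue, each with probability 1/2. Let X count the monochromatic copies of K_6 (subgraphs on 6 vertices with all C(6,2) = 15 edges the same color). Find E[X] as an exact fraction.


Let X = Σ_S X_S over the C(56, 6) = 32468436 subsets S of size 6, where X_S = 1 if the K_6 on S is monochromatic.
For a fixed S, the K_6 on S has C(6, 2) = 15 edges. P[all 15 edges red] = (1/2)^15, and likewise for blue, so P[monochromatic] = 2·(1/2)^15 = 2^{1 − 15} = 1/16384.
By linearity of expectation: E[X] = C(56, 6) · 2^{1 − 15} = 32468436 · 1/16384 = 8117109/4096.
Numerically: E[X] ≈ 1981.716.

E[X] = C(56,6)·2^(1−C(6,2)) = 8117109/4096 ≈ 1981.716.


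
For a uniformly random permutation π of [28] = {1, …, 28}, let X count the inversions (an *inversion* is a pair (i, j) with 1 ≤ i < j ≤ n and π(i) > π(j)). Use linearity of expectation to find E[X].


Write X = Σ X_I over the C(28, 2) = 378 pairs i < j, with X_I the indicator of one inversion.
There are 378 indicators.
For each fixed pair i < j, the values π(i) and π(j) are two distinct elements of {1, …, 28} in uniformly random order; by symmetry P[π(i) > π(j)] = 1/2.
By linearity: E[X] = 378 · (1/2) = C(28, 2) · (1/2) = 378/2 = 189 ≈ 189.0000.

E[X] = 189 = 189.0000.


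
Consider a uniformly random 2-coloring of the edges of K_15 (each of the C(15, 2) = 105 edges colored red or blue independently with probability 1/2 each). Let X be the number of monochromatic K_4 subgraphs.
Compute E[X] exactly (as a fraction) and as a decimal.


Let X = Σ_S X_S over the C(15, 4) = 1365 subsets S of size 4, where X_S = 1 if the K_4 on S is monochromatic.
For a fixed S, the K_4 on S has C(4, 2) = 6 edges. P[all 6 edges red] = (1/2)^6, and likewise for blue, so P[monochromatic] = 2·(1/2)^6 = 2^{1 − 6} = 1/32.
By linearity: E[X] = C(15, 4) · 2^{1 − 6} = 1365 · 1/32 = 1365/32.
Numerically: E[X] ≈ 42.65625.

E[X] = C(15,4)·2^(1−C(4,2)) = 1365/32 ≈ 42.65625.


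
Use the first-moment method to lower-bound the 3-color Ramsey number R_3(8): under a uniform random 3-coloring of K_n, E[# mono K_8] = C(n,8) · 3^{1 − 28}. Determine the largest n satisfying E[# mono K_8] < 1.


We need C(n, 8) · 3^{1 − 28} < 1, i.e. C(n, 8) < 3^{28 − 1} = 7625597484987.
Check values of n near the boundary:
  n = 153: C(153, 8) = 6183023199255; 6183023199255 < 7625597484987? YES
  n = 154: C(154, 8) = 6521818990995; 6521818990995 < 7625597484987? YES
  n = 155: C(155, 8) = 6876747915675; 6876747915675 < 7625597484987? YES
  n = 156: C(156, 8) = 7248464019225; 7248464019225 < 7625597484987? YES
  n = 157: C(157, 8) = 7637643295425; 7637643295425 < 7625597484987? NO
The largest n with C(n, 8) < 7625597484987 is n = 156 (where E[X] = 805384891025/847288609443 ≈ 0.9505). Hence R_3(8) > 156, i.e. R_3(8) ≥ 157.

Largest n = 156; hence R_3(8) > 156.


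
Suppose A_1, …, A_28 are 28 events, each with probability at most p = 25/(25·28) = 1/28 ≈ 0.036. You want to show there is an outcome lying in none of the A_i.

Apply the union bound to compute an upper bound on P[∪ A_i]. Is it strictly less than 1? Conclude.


Union bound: P[∪_{i=1}^{28} A_i] ≤ Σ_i P[A_i] ≤ 28·p = 28·(1/28) = 1.
Numerically: 1 ≈ 1.000.
Is 1 < 1? NO.
Since the bound 1 is ≥ 1, the union bound is uninformative here; it does NOT by itself certify existence.

28·p = 1 ≈ 1.000; existence NOT certified by the union bound.


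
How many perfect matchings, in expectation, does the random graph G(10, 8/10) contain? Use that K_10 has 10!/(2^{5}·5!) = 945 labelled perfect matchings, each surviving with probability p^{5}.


K_10 has 10!/(2^{5}·5!) = 945 labelled perfect matchings.
For each such perfect matching H, let X_H = 1 if all 5 edges of H are present in G. Then P[X_H = 1] = p^{5} = (4/5)^{5} = 1024/3125.
Summing the indicators: E[X] = Σ_H E[X_H] = 945 · p^{5} = 945 · 1024/3125 = 193536/625.
Numerically: E[X] ≈ 309.7.

E[X] = 945 · (4/5)^{5} = 193536/625 ≈ 309.7.


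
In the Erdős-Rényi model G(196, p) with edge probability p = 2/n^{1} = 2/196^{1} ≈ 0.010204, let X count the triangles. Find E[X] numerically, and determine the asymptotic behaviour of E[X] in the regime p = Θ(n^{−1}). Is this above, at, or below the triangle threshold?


Number of potential triangles: C(196, 3) = 1235780.
Each occurs with probability p³ ≈ (0.010204)³ ≈ 1.0624825e-06.
By linearity: E[X] = C(196, 3)·p³ ≈ 1235780 · 1.0624825e-06 ≈ 1.31299.
Here α = 1, so p = 2/n is exactly at the triangle threshold p ~ 1/n. Asymptotically E[X] → c³/6 = 2³/6 = 4/3 ≈ 1.33333, a bounded constant. In this regime the triangle count is asymptotically Poisson(c³/6).

E[X] ≈ 1.31299; in regime p = Θ(1/n^{1}) E[X] stays bounded (at the triangle threshold p ~ 1/n).


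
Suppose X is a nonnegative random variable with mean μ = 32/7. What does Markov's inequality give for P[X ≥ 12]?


μ = E[X] = 32/7, a = 12.
Markov: P[X ≥ 12] ≤ μ/a = (32/7)/12 = 8/21.
Numerically: ≈ 0.38095.
(Since a = 12 > μ = 4.57143, the bound 8/21 is < 1 and informative.)

P[X ≥ 12] ≤ 8/21 ≈ 0.38095.


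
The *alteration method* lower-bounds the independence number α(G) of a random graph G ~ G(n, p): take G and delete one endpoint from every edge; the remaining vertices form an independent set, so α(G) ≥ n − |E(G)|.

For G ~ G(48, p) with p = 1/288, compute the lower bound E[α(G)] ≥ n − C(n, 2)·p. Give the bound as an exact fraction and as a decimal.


E[|E(G)|] = C(48, 2)·p = 1128 · (1/288) = 47/12.
E[α(G)] ≥ n − E[|E(G)|] = 48 − 47/12 = 529/12.
Numerically: ≈ 44.0833.
(This is only a lower bound; the true E[α(G)] may be larger.)

E[α(G)] ≥ 529/12 ≈ 44.0833.


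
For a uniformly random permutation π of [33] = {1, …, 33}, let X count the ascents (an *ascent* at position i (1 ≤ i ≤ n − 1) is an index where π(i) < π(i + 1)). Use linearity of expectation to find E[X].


Write X = Σ X_I over i = 1, …, 32, with X_I the indicator of one ascent.
There are 32 indicators.
For each fixed i, the pair (π(i), π(i+1)) is a uniformly random ordered pair of distinct values from {1, …, 33}; by symmetry P[π(i) < π(i+1)] = 1/2.
By linearity: E[X] = 32 · (1/2) = (33 − 1) · (1/2) = 16 ≈ 16.000.

E[X] = 16 = 16.000.


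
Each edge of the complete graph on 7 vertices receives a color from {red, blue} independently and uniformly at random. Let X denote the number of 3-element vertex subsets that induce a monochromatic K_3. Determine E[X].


Let X = Σ_S X_S over the C(7, 3) = 35 subsets S of size 3, where X_S = 1 if the K_3 on S is monochromatic.
For a fixed S, the K_3 on S has C(3, 2) = 3 edges. P[all 3 edges red] = (1/2)^3, and likewise for blue, so P[monochromatic] = 2·(1/2)^3 = 2^{1 − 3} = 1/4.
Summing: E[X] = C(7, 3) · 2^{1 − 3} = 35 · 1/4 = 35/4.
Numerically: E[X] ≈ 8.75000.

E[X] = C(7,3)·2^(1−C(3,2)) = 35/4 ≈ 8.75000.


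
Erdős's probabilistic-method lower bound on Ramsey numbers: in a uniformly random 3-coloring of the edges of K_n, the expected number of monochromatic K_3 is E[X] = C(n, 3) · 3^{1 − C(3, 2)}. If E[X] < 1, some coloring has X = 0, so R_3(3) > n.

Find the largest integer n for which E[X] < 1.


We need C(n, 3) · 3^{1 − 3} < 1, i.e. C(n, 3) < 3^{3 − 1} = 9.
Check values of n near the boundary:
  n = 3: C(3, 3) = 1; 1 < 9? YES
  n = 4: C(4, 3) = 4; 4 < 9? YES
  n = 5: C(5, 3) = 10; 10 < 9? NO
The largest n with C(n, 3) < 9 is n = 4 (where E[X] = 4/9 ≈ 0.44444). Hence R_3(3) > 4, i.e. R_3(3) ≥ 5.

Largest n = 4; hence R_3(3) > 4.


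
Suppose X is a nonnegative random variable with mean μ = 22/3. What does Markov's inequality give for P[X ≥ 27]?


μ = E[X] = 22/3, a = 27.
Markov: P[X ≥ 27] ≤ μ/a = (22/3)/27 = 22/81.
Numerically: ≈ 0.272.
(Since a = 27 > μ = 7.333, the bound 22/81 is < 1 and informative.)

P[X ≥ 27] ≤ 22/81 ≈ 0.272.


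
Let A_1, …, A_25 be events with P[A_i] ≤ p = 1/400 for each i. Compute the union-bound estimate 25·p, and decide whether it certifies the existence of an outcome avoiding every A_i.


Union bound: P[∪_{i=1}^{25} A_i] ≤ Σ_i P[A_i] ≤ 25·p = 25·(1/400) = 1/16.
Numerically: 1/16 ≈ 0.0625000.
Is 1/16 < 1? YES.
Since P[∪ A_i] ≤ 1/16 < 1, the complement has P[∩ A_i^c] ≥ 1 − 1/16 = 15/16 > 0, so some outcome avoids every A_i.

25·p = 1/16 ≈ 0.0625000; existence CERTIFIED by the union bound.


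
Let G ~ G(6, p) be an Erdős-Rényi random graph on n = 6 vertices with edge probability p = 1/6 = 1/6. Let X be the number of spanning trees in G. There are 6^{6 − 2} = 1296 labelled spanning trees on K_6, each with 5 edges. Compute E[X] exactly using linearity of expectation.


K_6 has 6^{6 − 2} = 1296 labelled spanning trees.
For each such spanning tree H, let X_H = 1 if all 5 edges of H are present in G. Then P[X_H = 1] = p^{5} = (1/6)^{5} = 1/7776.
By linearity: E[X] = Σ_H E[X_H] = 1296 · p^{5} = 1296 · 1/7776 = 1/6.
Numerically: E[X] ≈ 0.16667.

E[X] = 1296 · (1/6)^{5} = 1/6 ≈ 0.16667.


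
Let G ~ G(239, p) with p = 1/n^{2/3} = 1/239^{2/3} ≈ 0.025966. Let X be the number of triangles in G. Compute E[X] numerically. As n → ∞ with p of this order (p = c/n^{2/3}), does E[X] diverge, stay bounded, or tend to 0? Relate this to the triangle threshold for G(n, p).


Number of potential triangles: C(239, 3) = 2246839.
Each occurs with probability p³ ≈ (0.025966)³ ≈ 1.7506696e-05.
By linearity: E[X] = C(239, 3)·p³ ≈ 2246839 · 1.7506696e-05 ≈ 39.33473.
Since α = 2/3 < 1, p = c/n^{2/3} ≫ 1/n is above the triangle threshold p ~ 1/n. Asymptotically E[X] ~ (c³/6)·n^{3(1−α)} = (1³/6)·n^{1} → ∞; triangles are abundant w.h.p.

E[X] ≈ 39.33473; in regime p = Θ(1/n^{2/3}) E[X] diverges (above the triangle threshold p ~ 1/n).


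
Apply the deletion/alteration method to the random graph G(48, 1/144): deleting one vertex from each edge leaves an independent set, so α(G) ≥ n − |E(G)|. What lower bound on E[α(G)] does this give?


E[|E(G)|] = C(48, 2)·p = 1128 · (1/144) = 47/6.
E[α(G)] ≥ n − E[|E(G)|] = 48 − 47/6 = 241/6.
Numerically: ≈ 40.166667.
(This is only a lower bound; the true E[α(G)] may be larger.)

E[α(G)] ≥ 241/6 ≈ 40.166667.


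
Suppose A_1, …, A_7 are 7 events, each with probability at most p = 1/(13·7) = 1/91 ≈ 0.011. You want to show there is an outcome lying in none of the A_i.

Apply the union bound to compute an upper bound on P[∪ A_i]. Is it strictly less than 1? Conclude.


Union bound: P[∪_{i=1}^{7} A_i] ≤ Σ_i P[A_i] ≤ 7·p = 7·(1/91) = 1/13.
Numerically: 1/13 ≈ 0.077.
Is 1/13 < 1? YES.
Since P[∪ A_i] ≤ 1/13 < 1, the complement has P[∩ A_i^c] ≥ 1 − 1/13 = 12/13 > 0, so some outcome avoids every A_i.

7·p = 1/13 ≈ 0.077; existence CERTIFIED by the union bound.


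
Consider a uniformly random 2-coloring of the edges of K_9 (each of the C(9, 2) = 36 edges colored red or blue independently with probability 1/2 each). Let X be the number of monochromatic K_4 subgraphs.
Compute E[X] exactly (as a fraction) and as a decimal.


Let X = Σ_S X_S over the C(9, 4) = 126 subsets S of size 4, where X_S = 1 if the K_4 on S is monochromatic.
For a fixed S, the K_4 on S has C(4, 2) = 6 edges. P[all 6 edges red] = (1/2)^6, and likewise for blue, so P[monochromatic] = 2·(1/2)^6 = 2^{1 − 6} = 1/32.
Summing: E[X] = C(9, 4) · 2^{1 − 6} = 126 · 1/32 = 63/16.
Numerically: E[X] ≈ 3.938.

E[X] = C(9,4)·2^(1−C(4,2)) = 63/16 ≈ 3.938.


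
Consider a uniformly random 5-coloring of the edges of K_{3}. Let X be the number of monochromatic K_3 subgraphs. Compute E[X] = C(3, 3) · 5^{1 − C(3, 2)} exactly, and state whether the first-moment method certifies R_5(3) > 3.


E[X] = C(3, 3) · 5^{1 − 3} = 1 · 5^{−2} = 1/25.
As a reduced fraction: E[X] = 1/25 ≈ 0.0400000.
Is E[X] < 1? YES.
Since E[X] < 1, there exists a 5-coloring of K_{3} with no monochromatic K_3; hence R_5(3) > 3.

E[X] = 1/25 ≈ 0.0400000; E[X] < 1, so R_5(3) > 3.


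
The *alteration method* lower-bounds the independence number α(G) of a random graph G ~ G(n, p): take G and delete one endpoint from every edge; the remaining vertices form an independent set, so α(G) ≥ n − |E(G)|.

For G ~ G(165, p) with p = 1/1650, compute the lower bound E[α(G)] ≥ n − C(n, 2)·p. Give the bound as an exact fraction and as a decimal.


E[|E(G)|] = C(165, 2)·p = 13530 · (1/1650) = 41/5.
E[α(G)] ≥ n − E[|E(G)|] = 165 − 41/5 = 784/5.
Numerically: ≈ 156.800000.
(This is only a lower bound; the true E[α(G)] may be larger.)

E[α(G)] ≥ 784/5 ≈ 156.800000.


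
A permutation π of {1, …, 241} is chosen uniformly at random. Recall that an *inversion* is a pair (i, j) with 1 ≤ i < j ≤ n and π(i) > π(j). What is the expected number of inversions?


Write X = Σ X_I over the C(241, 2) = 28920 pairs i < j, with X_I the indicator of one inversion.
There are 28920 indicators.
For each fixed pair i < j, the values π(i) and π(j) are two distinct elements of {1, …, 241} in uniformly random order; by symmetry P[π(i) > π(j)] = 1/2.
By linearity: E[X] = 28920 · (1/2) = C(241, 2) · (1/2) = 28920/2 = 14460 ≈ 14460.00000.

E[X] = 14460 = 14460.00000.


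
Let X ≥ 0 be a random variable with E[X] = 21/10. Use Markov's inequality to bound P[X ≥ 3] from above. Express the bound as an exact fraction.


μ = E[X] = 21/10, a = 3.
Markov: P[X ≥ 3] ≤ μ/a = (21/10)/3 = 7/10.
Numerically: ≈ 0.700000.
(Since a = 3 > μ = 2.100000, the bound 7/10 is < 1 and informative.)

P[X ≥ 3] ≤ 7/10 ≈ 0.700000.


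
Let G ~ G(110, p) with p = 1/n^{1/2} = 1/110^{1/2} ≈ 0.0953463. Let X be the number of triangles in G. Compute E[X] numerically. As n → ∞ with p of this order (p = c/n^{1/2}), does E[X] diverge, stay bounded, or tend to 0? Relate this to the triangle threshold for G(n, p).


Number of potential triangles: C(110, 3) = 215820.
Each occurs with probability p³ ≈ (0.0953463)³ ≈ 8.66784172e-04.
By linearity: E[X] = C(110, 3)·p³ ≈ 215820 · 8.66784172e-04 ≈ 187.069360.
Since α = 1/2 < 1, p = c/n^{1/2} ≫ 1/n is above the triangle threshold p ~ 1/n. Asymptotically E[X] ~ (c³/6)·n^{3(1−α)} = (1³/6)·n^{1.5} → ∞; triangles are abundant w.h.p.

E[X] ≈ 187.069360; in regime p = Θ(1/n^{1/2}) E[X] diverges (above the triangle threshold p ~ 1/n).


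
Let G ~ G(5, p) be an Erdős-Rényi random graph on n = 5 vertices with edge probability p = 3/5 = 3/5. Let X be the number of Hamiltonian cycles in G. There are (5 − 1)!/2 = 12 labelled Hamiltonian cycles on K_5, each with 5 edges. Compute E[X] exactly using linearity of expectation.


K_5 has (5 − 1)!/2 = 12 labelled Hamiltonian cycles.
For each such Hamiltonian cycle H, let X_H = 1 if all 5 edges of H are present in G. Then P[X_H = 1] = p^{5} = (3/5)^{5} = 243/3125.
Summing the indicators: E[X] = Σ_H E[X_H] = 12 · p^{5} = 12 · 243/3125 = 2916/3125.
Numerically: E[X] ≈ 0.933.

E[X] = 12 · (3/5)^{5} = 2916/3125 ≈ 0.933.


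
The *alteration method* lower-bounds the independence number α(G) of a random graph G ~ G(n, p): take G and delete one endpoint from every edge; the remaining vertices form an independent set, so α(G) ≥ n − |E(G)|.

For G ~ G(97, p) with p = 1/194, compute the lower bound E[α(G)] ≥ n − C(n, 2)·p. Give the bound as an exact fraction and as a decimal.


E[|E(G)|] = C(97, 2)·p = 4656 · (1/194) = 24.
E[α(G)] ≥ n − E[|E(G)|] = 97 − 24 = 73.
Numerically: ≈ 73.0000.
(This is only a lower bound; the true E[α(G)] may be larger.)

E[α(G)] ≥ 73 ≈ 73.0000.


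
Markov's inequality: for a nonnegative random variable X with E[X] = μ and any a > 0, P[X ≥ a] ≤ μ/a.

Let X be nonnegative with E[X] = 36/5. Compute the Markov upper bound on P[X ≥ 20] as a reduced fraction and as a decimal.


μ = E[X] = 36/5, a = 20.
Markov: P[X ≥ 20] ≤ μ/a = (36/5)/20 = 9/25.
Numerically: ≈ 0.360000.
(Since a = 20 > μ = 7.200000, the bound 9/25 is < 1 and informative.)

P[X ≥ 20] ≤ 9/25 ≈ 0.360000.


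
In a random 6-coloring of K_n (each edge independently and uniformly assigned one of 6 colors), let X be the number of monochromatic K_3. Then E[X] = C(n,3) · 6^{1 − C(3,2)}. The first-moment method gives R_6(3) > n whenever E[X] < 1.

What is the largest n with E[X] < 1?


We need C(n, 3) · 6^{1 − 3} < 1, i.e. C(n, 3) < 6^{3 − 1} = 36.
Check values of n near the boundary:
  n = 4: C(4, 3) = 4; 4 < 36? YES
  n = 5: C(5, 3) = 10; 10 < 36? YES
  n = 6: C(6, 3) = 20; 20 < 36? YES
  n = 7: C(7, 3) = 35; 35 < 36? YES
  n = 8: C(8, 3) = 56; 56 < 36? NO
  n = 9: C(9, 3) = 84; 84 < 36? NO
The largest n with C(n, 3) < 36 is n = 7 (where E[X] = 35/36 ≈ 0.9722222). Hence R_6(3) > 7, i.e. R_6(3) ≥ 8.

Largest n = 7; hence R_6(3) > 7.


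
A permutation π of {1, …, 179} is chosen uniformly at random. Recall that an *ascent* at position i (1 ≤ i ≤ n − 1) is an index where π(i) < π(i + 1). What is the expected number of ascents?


Write X = Σ X_I over i = 1, …, 178, with X_I the indicator of one ascent.
There are 178 indicators.
For each fixed i, the pair (π(i), π(i+1)) is a uniformly random ordered pair of distinct values from {1, …, 179}; by symmetry P[π(i) < π(i+1)] = 1/2.
By linearity: E[X] = 178 · (1/2) = (179 − 1) · (1/2) = 89 ≈ 89.000000.

E[X] = 89 = 89.000000.


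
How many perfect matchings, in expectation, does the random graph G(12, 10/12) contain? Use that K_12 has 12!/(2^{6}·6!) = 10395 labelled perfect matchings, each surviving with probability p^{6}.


K_12 has 12!/(2^{6}·6!) = 10395 labelled perfect matchings.
For each such perfect matching H, let X_H = 1 if all 6 edges of H are present in G. Then P[X_H = 1] = p^{6} = (5/6)^{6} = 15625/46656.
By linearity of expectation: E[X] = Σ_H E[X_H] = 10395 · p^{6} = 10395 · 15625/46656 = 6015625/1728.
Numerically: E[X] ≈ 3.48e+03.

E[X] = 10395 · (5/6)^{6} = 6015625/1728 ≈ 3.48e+03.


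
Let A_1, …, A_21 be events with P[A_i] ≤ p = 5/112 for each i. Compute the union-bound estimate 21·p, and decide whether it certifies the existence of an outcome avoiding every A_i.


Union bound: P[∪_{i=1}^{21} A_i] ≤ Σ_i P[A_i] ≤ 21·p = 21·(5/112) = 15/16.
Numerically: 15/16 ≈ 0.9375000.
Is 15/16 < 1? YES.
Since P[∪ A_i] ≤ 15/16 < 1, the complement has P[∩ A_i^c] ≥ 1 − 15/16 = 1/16 > 0, so some outcome avoids every A_i.

21·p = 15/16 ≈ 0.9375000; existence CERTIFIED by the union bound.


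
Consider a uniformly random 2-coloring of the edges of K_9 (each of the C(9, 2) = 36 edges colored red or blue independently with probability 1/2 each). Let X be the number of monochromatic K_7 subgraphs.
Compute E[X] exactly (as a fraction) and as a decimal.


Let X = Σ_S X_S over the C(9, 7) = 36 subsets S of size 7, where X_S = 1 if the K_7 on S is monochromatic.
For a fixed S, the K_7 on S has C(7, 2) = 21 edges. P[all 21 edges red] = (1/2)^21, and likewise for blue, so P[monochromatic] = 2·(1/2)^21 = 2^{1 − 21} = 1/1048576.
By linearity: E[X] = C(9, 7) · 2^{1 − 21} = 36 · 1/1048576 = 9/262144.
Numerically: E[X] ≈ 0.0000.

E[X] = C(9,7)·2^(1−C(7,2)) = 9/262144 ≈ 0.0000.


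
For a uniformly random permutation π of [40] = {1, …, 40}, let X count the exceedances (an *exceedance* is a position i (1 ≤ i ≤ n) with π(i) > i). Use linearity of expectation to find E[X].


Write X = Σ_{i=1}^{40} X_i, where X_i = 1_{π(i) > i}.
For each fixed i, π(i) is uniform over {1, …, 40} (marginal of a uniform permutation), so P[π(i) > i] = (n − i)/n. Summing: Σ_{i=1}^{40} (n − i)/n = (0 + 1 + … + 39)/40 = 40(40 − 1)/(2·40) = (40 − 1)/2.
Hence E[X] = Σ_{i=1}^{40} (40 − i)/40 = 39/2 ≈ 19.50000.

E[X] = 39/2 = 19.50000.


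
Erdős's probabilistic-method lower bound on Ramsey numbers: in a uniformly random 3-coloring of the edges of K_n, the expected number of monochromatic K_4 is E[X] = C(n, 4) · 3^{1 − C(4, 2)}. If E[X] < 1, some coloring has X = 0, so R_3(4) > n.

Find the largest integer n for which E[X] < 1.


We need C(n, 4) · 3^{1 − 6} < 1, i.e. C(n, 4) < 3^{6 − 1} = 243.
Check values of n near the boundary:
  n = 9: C(9, 4) = 126; 126 < 243? YES
  n = 10: C(10, 4) = 210; 210 < 243? YES
  n = 11: C(11, 4) = 330; 330 < 243? NO
  n = 12: C(12, 4) = 495; 495 < 243? NO
The largest n with C(n, 4) < 243 is n = 10 (where E[X] = 70/81 ≈ 0.8641975). Hence R_3(4) > 10, i.e. R_3(4) ≥ 11.

Largest n = 10; hence R_3(4) > 10.


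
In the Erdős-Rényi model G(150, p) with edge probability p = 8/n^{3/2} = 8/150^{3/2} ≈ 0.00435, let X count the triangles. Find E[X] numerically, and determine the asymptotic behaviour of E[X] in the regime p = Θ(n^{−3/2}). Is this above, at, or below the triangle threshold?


Number of potential triangles: C(150, 3) = 551300.
Each occurs with probability p³ ≈ (0.00435)³ ≈ 8.25770e-08.
By linearity: E[X] = C(150, 3)·p³ ≈ 551300 · 8.25770e-08 ≈ 0.046.
Since α = 3/2 > 1, p = c/n^{3/2} = o(1/n) is below the triangle threshold p ~ 1/n. Asymptotically E[X] ~ (c³/6)·n^{3(1−α)} = (8³/6)·n^{-1.5} → 0, so by Markov's inequality G has no triangles w.h.p.

E[X] ≈ 0.046; in regime p = Θ(1/n^{3/2}) E[X] tends to 0 (below the triangle threshold p ~ 1/n).


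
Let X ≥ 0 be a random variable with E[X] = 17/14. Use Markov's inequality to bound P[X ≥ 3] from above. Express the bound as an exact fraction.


μ = E[X] = 17/14, a = 3.
Markov: P[X ≥ 3] ≤ μ/a = (17/14)/3 = 17/42.
Numerically: ≈ 0.40476.
(Since a = 3 > μ = 1.21429, the bound 17/42 is < 1 and informative.)

P[X ≥ 3] ≤ 17/42 ≈ 0.40476.


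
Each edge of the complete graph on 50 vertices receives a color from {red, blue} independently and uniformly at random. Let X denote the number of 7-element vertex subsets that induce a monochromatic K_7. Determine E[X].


Let X = Σ_S X_S over the C(50, 7) = 99884400 subsets S of size 7, where X_S = 1 if the K_7 on S is monochromatic.
For a fixed S, the K_7 on S has C(7, 2) = 21 edges. P[all 21 edges red] = (1/2)^21, and likewise for blue, so P[monochromatic] = 2·(1/2)^21 = 2^{1 − 21} = 1/1048576.
By linearity of expectation: E[X] = C(50, 7) · 2^{1 − 21} = 99884400 · 1/1048576 = 6242775/65536.
Numerically: E[X] ≈ 95.25719.

E[X] = C(50,7)·2^(1−C(7,2)) = 6242775/65536 ≈ 95.25719.


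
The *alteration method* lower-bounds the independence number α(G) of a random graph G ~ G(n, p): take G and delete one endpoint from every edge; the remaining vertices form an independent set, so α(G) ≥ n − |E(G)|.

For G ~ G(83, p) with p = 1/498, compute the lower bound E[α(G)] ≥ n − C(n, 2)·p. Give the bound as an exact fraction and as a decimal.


E[|E(G)|] = C(83, 2)·p = 3403 · (1/498) = 41/6.
E[α(G)] ≥ n − E[|E(G)|] = 83 − 41/6 = 457/6.
Numerically: ≈ 76.1667.
(This is only a lower bound; the true E[α(G)] may be larger.)

E[α(G)] ≥ 457/6 ≈ 76.1667.


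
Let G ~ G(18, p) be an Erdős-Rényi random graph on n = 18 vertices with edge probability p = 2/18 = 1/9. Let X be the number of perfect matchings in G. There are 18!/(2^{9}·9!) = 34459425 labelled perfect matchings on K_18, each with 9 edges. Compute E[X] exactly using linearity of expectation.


K_18 has 18!/(2^{9}·9!) = 34459425 labelled perfect matchings.
For each such perfect matching H, let X_H = 1 if all 9 edges of H are present in G. Then P[X_H = 1] = p^{9} = (1/9)^{9} = 1/387420489.
Summing the indicators: E[X] = Σ_H E[X_H] = 34459425 · p^{9} = 34459425 · 1/387420489 = 425425/4782969.
Numerically: E[X] ≈ 0.0889.

E[X] = 34459425 · (1/9)^{9} = 425425/4782969 ≈ 0.0889.


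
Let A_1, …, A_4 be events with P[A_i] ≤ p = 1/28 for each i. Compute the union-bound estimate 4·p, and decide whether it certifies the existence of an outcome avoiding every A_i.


Union bound: P[∪_{i=1}^{4} A_i] ≤ Σ_i P[A_i] ≤ 4·p = 4·(1/28) = 1/7.
Numerically: 1/7 ≈ 0.142857.
Is 1/7 < 1? YES.
Since P[∪ A_i] ≤ 1/7 < 1, the complement has P[∩ A_i^c] ≥ 1 − 1/7 = 6/7 > 0, so some outcome avoids every A_i.

4·p = 1/7 ≈ 0.142857; existence CERTIFIED by the union bound.


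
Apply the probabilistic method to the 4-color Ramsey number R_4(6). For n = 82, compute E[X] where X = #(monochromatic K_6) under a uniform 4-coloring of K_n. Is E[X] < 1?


E[X] = C(82, 6) · 4^{1 − 15} = 350161812 · 4^{−14} = 350161812/268435456.
As a reduced fraction: E[X] = 87540453/67108864 ≈ 1.3045.
Is E[X] < 1? NO.
Since E[X] ≥ 1, the first-moment bound is inconclusive at n = 82; it does NOT by itself certify R_4(6) > 82.

E[X] = 87540453/67108864 ≈ 1.3045; E[X] ≥ 1; first-moment method inconclusive here.


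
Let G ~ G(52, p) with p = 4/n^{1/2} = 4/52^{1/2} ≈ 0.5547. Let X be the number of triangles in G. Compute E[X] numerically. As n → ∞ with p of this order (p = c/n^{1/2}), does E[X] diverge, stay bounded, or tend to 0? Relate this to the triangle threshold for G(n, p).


Number of potential triangles: C(52, 3) = 22100.
Each occurs with probability p³ ≈ (0.5547)³ ≈ 1.70676983e-01.
By linearity: E[X] = C(52, 3)·p³ ≈ 22100 · 1.70676983e-01 ≈ 3771.961334.
Since α = 1/2 < 1, p = c/n^{1/2} ≫ 1/n is above the triangle threshold p ~ 1/n. Asymptotically E[X] ~ (c³/6)·n^{3(1−α)} = (4³/6)·n^{1.5} → ∞; triangles are abundant w.h.p.

E[X] ≈ 3771.961334; in regime p = Θ(1/n^{1/2}) E[X] diverges (above the triangle threshold p ~ 1/n).


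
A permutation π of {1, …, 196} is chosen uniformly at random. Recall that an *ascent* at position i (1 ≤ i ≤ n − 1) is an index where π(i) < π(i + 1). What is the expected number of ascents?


Write X = Σ X_I over i = 1, …, 195, with X_I the indicator of one ascent.
There are 195 indicators.
For each fixed i, the pair (π(i), π(i+1)) is a uniformly random ordered pair of distinct values from {1, …, 196}; by symmetry P[π(i) < π(i+1)] = 1/2.
By linearity: E[X] = 195 · (1/2) = (196 − 1) · (1/2) = 195/2 ≈ 97.500.

E[X] = 195/2 = 97.500.


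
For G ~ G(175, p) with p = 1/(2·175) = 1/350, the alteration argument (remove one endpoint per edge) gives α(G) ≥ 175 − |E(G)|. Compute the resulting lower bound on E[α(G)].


E[|E(G)|] = C(175, 2)·p = 15225 · (1/350) = 87/2.
E[α(G)] ≥ n − E[|E(G)|] = 175 − 87/2 = 263/2.
Numerically: ≈ 131.5000.
(This is only a lower bound; the true E[α(G)] may be larger.)

E[α(G)] ≥ 263/2 ≈ 131.5000.


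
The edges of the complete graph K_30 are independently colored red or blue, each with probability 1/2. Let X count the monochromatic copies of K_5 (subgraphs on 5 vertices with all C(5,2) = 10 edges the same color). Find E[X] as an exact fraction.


Let X = Σ_S X_S over the C(30, 5) = 142506 subsets S of size 5, where X_S = 1 if the K_5 on S is monochromatic.
For a fixed S, the K_5 on S has C(5, 2) = 10 edges. P[all 10 edges red] = (1/2)^10, and likewise for blue, so P[monochromatic] = 2·(1/2)^10 = 2^{1 − 10} = 1/512.
By linearity: E[X] = C(30, 5) · 2^{1 − 10} = 142506 · 1/512 = 71253/256.
Numerically: E[X] ≈ 278.33203.

E[X] = C(30,5)·2^(1−C(5,2)) = 71253/256 ≈ 278.33203.


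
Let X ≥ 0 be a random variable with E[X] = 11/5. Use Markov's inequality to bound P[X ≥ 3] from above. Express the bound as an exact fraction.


μ = E[X] = 11/5, a = 3.
Markov: P[X ≥ 3] ≤ μ/a = (11/5)/3 = 11/15.
Numerically: ≈ 0.7333.
(Since a = 3 > μ = 2.2000, the bound 11/15 is < 1 and informative.)

P[X ≥ 3] ≤ 11/15 ≈ 0.7333.


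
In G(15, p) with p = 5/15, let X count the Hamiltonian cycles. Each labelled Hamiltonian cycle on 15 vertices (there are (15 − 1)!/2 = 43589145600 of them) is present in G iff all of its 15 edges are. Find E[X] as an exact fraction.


K_15 has (15 − 1)!/2 = 43589145600 labelled Hamiltonian cycles.
For each such Hamiltonian cycle H, let X_H = 1 if all 15 edges of H are present in G. Then P[X_H = 1] = p^{15} = (1/3)^{15} = 1/14348907.
Summing the indicators: E[X] = Σ_H E[X_H] = 43589145600 · p^{15} = 43589145600 · 1/14348907 = 179379200/59049.
Numerically: E[X] ≈ 3037.8.

E[X] = 43589145600 · (1/3)^{15} = 179379200/59049 ≈ 3037.8.


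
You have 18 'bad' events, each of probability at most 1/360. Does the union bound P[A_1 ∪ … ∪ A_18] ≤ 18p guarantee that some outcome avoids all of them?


Union bound: P[∪_{i=1}^{18} A_i] ≤ Σ_i P[A_i] ≤ 18·p = 18·(1/360) = 1/20.
Numerically: 1/20 ≈ 0.050.
Is 1/20 < 1? YES.
Since P[∪ A_i] ≤ 1/20 < 1, the complement has P[∩ A_i^c] ≥ 1 − 1/20 = 19/20 > 0, so some outcome avoids every A_i.

18·p = 1/20 ≈ 0.050; existence CERTIFIED by the union bound.


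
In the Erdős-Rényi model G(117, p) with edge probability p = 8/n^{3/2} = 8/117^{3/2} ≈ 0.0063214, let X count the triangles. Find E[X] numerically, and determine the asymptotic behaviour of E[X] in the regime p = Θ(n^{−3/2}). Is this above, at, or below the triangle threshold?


Number of potential triangles: C(117, 3) = 260130.
Each occurs with probability p³ ≈ (0.0063214)³ ≈ 2.5260014e-07.
By linearity: E[X] = C(117, 3)·p³ ≈ 260130 · 2.5260014e-07 ≈ 0.06571.
Since α = 3/2 > 1, p = c/n^{3/2} = o(1/n) is below the triangle threshold p ~ 1/n. Asymptotically E[X] ~ (c³/6)·n^{3(1−α)} = (8³/6)·n^{-1.5} → 0, so by Markov's inequality G has no triangles w.h.p.

E[X] ≈ 0.06571; in regime p = Θ(1/n^{3/2}) E[X] tends to 0 (below the triangle threshold p ~ 1/n).


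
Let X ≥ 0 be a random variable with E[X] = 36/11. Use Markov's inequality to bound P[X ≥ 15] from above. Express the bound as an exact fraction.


μ = E[X] = 36/11, a = 15.
Markov: P[X ≥ 15] ≤ μ/a = (36/11)/15 = 12/55.
Numerically: ≈ 0.2182.
(Since a = 15 > μ = 3.2727, the bound 12/55 is < 1 and informative.)

P[X ≥ 15] ≤ 12/55 ≈ 0.2182.


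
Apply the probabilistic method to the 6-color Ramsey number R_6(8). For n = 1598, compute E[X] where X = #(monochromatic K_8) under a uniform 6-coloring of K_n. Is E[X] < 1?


E[X] = C(1598, 8) · 6^{1 − 28} = 1036267977730442348529 · 6^{−27} = 1036267977730442348529/1023490369077469249536.
As a reduced fraction: E[X] = 115140886414493594281/113721152119718805504 ≈ 1.012.
Is E[X] < 1? NO.
Since E[X] ≥ 1, the first-moment bound is inconclusive at n = 1598; it does NOT by itself certify R_6(8) > 1598.

E[X] = 115140886414493594281/113721152119718805504 ≈ 1.012; E[X] ≥ 1; first-moment method inconclusive here.


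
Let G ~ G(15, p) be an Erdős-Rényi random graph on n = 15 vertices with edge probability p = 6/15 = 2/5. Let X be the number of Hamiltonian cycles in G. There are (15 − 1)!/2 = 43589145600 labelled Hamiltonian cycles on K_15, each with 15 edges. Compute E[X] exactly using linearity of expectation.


K_15 has (15 − 1)!/2 = 43589145600 labelled Hamiltonian cycles.
For each such Hamiltonian cycle H, let X_H = 1 if all 15 edges of H are present in G. Then P[X_H = 1] = p^{15} = (2/5)^{15} = 32768/30517578125.
Summing the indicators: E[X] = Σ_H E[X_H] = 43589145600 · p^{15} = 43589145600 · 32768/30517578125 = 57133164920832/1220703125.
Numerically: E[X] ≈ 4.68e+04.

E[X] = 43589145600 · (2/5)^{15} = 57133164920832/1220703125 ≈ 4.68e+04.


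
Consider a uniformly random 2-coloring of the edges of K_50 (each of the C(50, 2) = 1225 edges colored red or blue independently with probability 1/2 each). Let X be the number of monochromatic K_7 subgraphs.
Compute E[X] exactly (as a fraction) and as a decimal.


Let X = Σ_S X_S over the C(50, 7) = 99884400 subsets S of size 7, where X_S = 1 if the K_7 on S is monochromatic.
For a fixed S, the K_7 on S has C(7, 2) = 21 edges. P[all 21 edges red] = (1/2)^21, and likewise for blue, so P[monochromatic] = 2·(1/2)^21 = 2^{1 − 21} = 1/1048576.
Summing: E[X] = C(50, 7) · 2^{1 − 21} = 99884400 · 1/1048576 = 6242775/65536.
Numerically: E[X] ≈ 95.257187.

E[X] = C(50,7)·2^(1−C(7,2)) = 6242775/65536 ≈ 95.257187.


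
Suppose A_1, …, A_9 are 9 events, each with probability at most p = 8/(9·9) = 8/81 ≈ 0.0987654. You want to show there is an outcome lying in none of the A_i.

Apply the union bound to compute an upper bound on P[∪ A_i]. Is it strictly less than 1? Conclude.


Union bound: P[∪_{i=1}^{9} A_i] ≤ Σ_i P[A_i] ≤ 9·p = 9·(8/81) = 8/9.
Numerically: 8/9 ≈ 0.8888889.
Is 8/9 < 1? YES.
Since P[∪ A_i] ≤ 8/9 < 1, the complement has P[∩ A_i^c] ≥ 1 − 8/9 = 1/9 > 0, so some outcome avoids every A_i.

9·p = 8/9 ≈ 0.8888889; existence CERTIFIED by the union bound.


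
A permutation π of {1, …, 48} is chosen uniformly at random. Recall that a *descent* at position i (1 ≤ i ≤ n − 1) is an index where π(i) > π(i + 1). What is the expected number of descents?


Write X = Σ X_I over i = 1, …, 47, with X_I the indicator of one descent.
There are 47 indicators.
For each fixed i, the pair (π(i), π(i+1)) is a uniformly random ordered pair of distinct values from {1, …, 48}; by symmetry P[π(i) > π(i+1)] = 1/2.
By linearity: E[X] = 47 · (1/2) = (48 − 1) · (1/2) = 47/2 ≈ 23.5000.

E[X] = 47/2 = 23.5000.


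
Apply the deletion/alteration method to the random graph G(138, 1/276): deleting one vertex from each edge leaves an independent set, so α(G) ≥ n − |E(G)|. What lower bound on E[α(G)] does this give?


E[|E(G)|] = C(138, 2)·p = 9453 · (1/276) = 137/4.
E[α(G)] ≥ n − E[|E(G)|] = 138 − 137/4 = 415/4.
Numerically: ≈ 103.750.
(This is only a lower bound; the true E[α(G)] may be larger.)

E[α(G)] ≥ 415/4 ≈ 103.750.
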